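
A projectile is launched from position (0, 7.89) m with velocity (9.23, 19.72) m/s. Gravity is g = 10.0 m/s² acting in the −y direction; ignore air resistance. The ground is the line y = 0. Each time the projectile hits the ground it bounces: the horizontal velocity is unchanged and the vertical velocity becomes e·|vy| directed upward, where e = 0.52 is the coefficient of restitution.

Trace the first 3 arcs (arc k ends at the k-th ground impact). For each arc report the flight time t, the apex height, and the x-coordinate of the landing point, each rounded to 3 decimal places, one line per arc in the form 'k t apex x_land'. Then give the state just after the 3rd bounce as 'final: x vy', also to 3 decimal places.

Arc 1: start y=7.890, vy=19.720 → t=4.310, apex=27.334, x_land=39.782, impact vy=-23.381
  bounce: vy ← 0.52·23.381 = 12.158
Arc 2: start y=0.000, vy=12.158 → t=2.432, apex=7.391, x_land=62.226, impact vy=-12.158
  bounce: vy ← 0.52·12.158 = 6.322
Arc 3: start y=0.000, vy=6.322 → t=1.264, apex=1.999, x_land=73.897, impact vy=-6.322
  bounce: vy ← 0.52·6.322 = 3.288

1 4.310 27.334 39.782
2 2.432 7.391 62.226
3 1.264 1.999 73.897
final: 73.897 3.288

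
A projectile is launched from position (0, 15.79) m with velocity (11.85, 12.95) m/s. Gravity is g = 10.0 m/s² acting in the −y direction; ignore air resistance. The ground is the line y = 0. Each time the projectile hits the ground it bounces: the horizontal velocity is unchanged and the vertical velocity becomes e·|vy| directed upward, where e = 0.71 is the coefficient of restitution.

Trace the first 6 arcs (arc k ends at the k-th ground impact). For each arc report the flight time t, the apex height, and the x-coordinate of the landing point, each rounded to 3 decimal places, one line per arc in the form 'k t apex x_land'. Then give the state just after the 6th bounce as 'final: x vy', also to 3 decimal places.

Arc 1: start y=15.790, vy=12.950 → t=3.494, apex=24.175, x_land=41.402, impact vy=-21.989
  bounce: vy ← 0.71·21.989 = 15.612
Arc 2: start y=0.000, vy=15.612 → t=3.122, apex=12.187, x_land=78.403, impact vy=-15.612
  bounce: vy ← 0.71·15.612 = 11.084
Arc 3: start y=0.000, vy=11.084 → t=2.217, apex=6.143, x_land=104.673, impact vy=-11.084
  bounce: vy ← 0.71·11.084 = 7.870
Arc 4: start y=0.000, vy=7.870 → t=1.574, apex=3.097, x_land=123.325, impact vy=-7.870
  bounce: vy ← 0.71·7.870 = 5.588
Arc 5: start y=0.000, vy=5.588 → t=1.118, apex=1.561, x_land=136.568, impact vy=-5.588
  bounce: vy ← 0.71·5.588 = 3.967
Arc 6: start y=0.000, vy=3.967 → t=0.793, apex=0.787, x_land=145.970, impact vy=-3.967
  bounce: vy ← 0.71·3.967 = 2.817

1 3.494 24.175 41.402
2 3.122 12.187 78.403
3 2.217 6.143 104.673
4 1.574 3.097 123.325
5 1.118 1.561 136.568
6 0.793 0.787 145.970
final: 145.970 2.817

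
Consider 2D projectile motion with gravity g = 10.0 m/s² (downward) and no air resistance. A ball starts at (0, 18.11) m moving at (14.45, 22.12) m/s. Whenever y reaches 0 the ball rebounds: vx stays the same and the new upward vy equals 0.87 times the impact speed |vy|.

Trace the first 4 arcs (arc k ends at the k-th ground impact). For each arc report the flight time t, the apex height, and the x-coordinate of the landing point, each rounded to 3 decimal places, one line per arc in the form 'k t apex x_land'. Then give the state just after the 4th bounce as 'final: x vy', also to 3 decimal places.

1 5.130 42.575 74.129
2 5.077 32.225 147.497
3 4.417 24.391 211.328
4 3.843 18.462 266.860
final: 266.860 16.717

Arc 1: start y=18.110, vy=22.120 → t=5.130, apex=42.575, x_land=74.129, impact vy=-29.180
  bounce: vy ← 0.87·29.180 = 25.387
Arc 2: start y=0.000, vy=25.387 → t=5.077, apex=32.225, x_land=147.497, impact vy=-25.387
  bounce: vy ← 0.87·25.387 = 22.087
Arc 3: start y=0.000, vy=22.087 → t=4.417, apex=24.391, x_land=211.328, impact vy=-22.087
  bounce: vy ← 0.87·22.087 = 19.215
Arc 4: start y=0.000, vy=19.215 → t=3.843, apex=18.462, x_land=266.860, impact vy=-19.215
  bounce: vy ← 0.87·19.215 = 16.717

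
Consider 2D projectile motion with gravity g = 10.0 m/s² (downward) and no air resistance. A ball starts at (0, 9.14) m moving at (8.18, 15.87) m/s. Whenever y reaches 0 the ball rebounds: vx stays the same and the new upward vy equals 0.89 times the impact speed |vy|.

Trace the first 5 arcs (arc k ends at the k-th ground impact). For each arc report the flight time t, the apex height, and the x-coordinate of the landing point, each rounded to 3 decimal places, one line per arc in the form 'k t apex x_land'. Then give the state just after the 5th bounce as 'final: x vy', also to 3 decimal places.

1 3.672 21.733 30.036
2 3.711 17.215 60.392
3 3.303 13.636 87.409
4 2.939 10.801 111.454
5 2.616 8.555 132.854
final: 132.854 11.642

Arc 1: start y=9.140, vy=15.870 → t=3.672, apex=21.733, x_land=30.036, impact vy=-20.848
  bounce: vy ← 0.89·20.848 = 18.555
Arc 2: start y=0.000, vy=18.555 → t=3.711, apex=17.215, x_land=60.392, impact vy=-18.555
  bounce: vy ← 0.89·18.555 = 16.514
Arc 3: start y=0.000, vy=16.514 → t=3.303, apex=13.636, x_land=87.409, impact vy=-16.514
  bounce: vy ← 0.89·16.514 = 14.697
Arc 4: start y=0.000, vy=14.697 → t=2.939, apex=10.801, x_land=111.454, impact vy=-14.697
  bounce: vy ← 0.89·14.697 = 13.081
Arc 5: start y=0.000, vy=13.081 → t=2.616, apex=8.555, x_land=132.854, impact vy=-13.081
  bounce: vy ← 0.89·13.081 = 11.642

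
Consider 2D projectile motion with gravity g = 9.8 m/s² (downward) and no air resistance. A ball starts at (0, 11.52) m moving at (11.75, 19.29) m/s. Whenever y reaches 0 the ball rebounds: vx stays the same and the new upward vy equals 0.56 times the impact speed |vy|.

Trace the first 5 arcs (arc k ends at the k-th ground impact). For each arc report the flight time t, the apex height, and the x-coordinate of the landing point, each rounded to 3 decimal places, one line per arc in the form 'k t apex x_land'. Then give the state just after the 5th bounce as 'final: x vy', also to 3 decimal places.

1 4.463 30.505 52.446
2 2.795 9.566 85.281
3 1.565 3.000 103.669
4 0.876 0.941 113.966
5 0.491 0.295 119.733
final: 119.733 1.347

Arc 1: start y=11.520, vy=19.290 → t=4.463, apex=30.505, x_land=52.446, impact vy=-24.452
  bounce: vy ← 0.56·24.452 = 13.693
Arc 2: start y=0.000, vy=13.693 → t=2.795, apex=9.566, x_land=85.281, impact vy=-13.693
  bounce: vy ← 0.56·13.693 = 7.668
Arc 3: start y=0.000, vy=7.668 → t=1.565, apex=3.000, x_land=103.669, impact vy=-7.668
  bounce: vy ← 0.56·7.668 = 4.294
Arc 4: start y=0.000, vy=4.294 → t=0.876, apex=0.941, x_land=113.966, impact vy=-4.294
  bounce: vy ← 0.56·4.294 = 2.405
Arc 5: start y=0.000, vy=2.405 → t=0.491, apex=0.295, x_land=119.733, impact vy=-2.405
  bounce: vy ← 0.56·2.405 = 1.347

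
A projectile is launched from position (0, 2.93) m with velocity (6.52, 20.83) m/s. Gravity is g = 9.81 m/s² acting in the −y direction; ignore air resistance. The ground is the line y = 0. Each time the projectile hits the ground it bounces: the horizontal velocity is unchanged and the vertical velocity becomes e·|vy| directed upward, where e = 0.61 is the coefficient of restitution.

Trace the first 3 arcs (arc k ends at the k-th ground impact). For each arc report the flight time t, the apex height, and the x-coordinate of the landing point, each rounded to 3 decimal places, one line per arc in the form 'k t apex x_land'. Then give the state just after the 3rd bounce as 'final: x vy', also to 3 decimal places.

1 4.383 25.045 28.577
2 2.757 9.319 46.551
3 1.682 3.468 57.515
final: 57.515 5.031

Arc 1: start y=2.930, vy=20.830 → t=4.383, apex=25.045, x_land=28.577, impact vy=-22.167
  bounce: vy ← 0.61·22.167 = 13.522
Arc 2: start y=0.000, vy=13.522 → t=2.757, apex=9.319, x_land=46.551, impact vy=-13.522
  bounce: vy ← 0.61·13.522 = 8.248
Arc 3: start y=0.000, vy=8.248 → t=1.682, apex=3.468, x_land=57.515, impact vy=-8.248
  bounce: vy ← 0.61·8.248 = 5.031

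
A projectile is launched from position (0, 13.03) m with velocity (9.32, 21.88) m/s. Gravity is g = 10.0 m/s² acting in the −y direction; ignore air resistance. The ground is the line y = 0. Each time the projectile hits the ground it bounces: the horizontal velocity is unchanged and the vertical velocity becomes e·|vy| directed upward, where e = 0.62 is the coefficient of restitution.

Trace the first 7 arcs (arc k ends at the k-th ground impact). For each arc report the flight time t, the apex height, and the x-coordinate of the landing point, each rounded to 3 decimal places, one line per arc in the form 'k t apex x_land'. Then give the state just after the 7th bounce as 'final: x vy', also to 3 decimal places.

Arc 1: start y=13.030, vy=21.880 → t=4.907, apex=36.967, x_land=45.734, impact vy=-27.191
  bounce: vy ← 0.62·27.191 = 16.858
Arc 2: start y=0.000, vy=16.858 → t=3.372, apex=14.210, x_land=77.158, impact vy=-16.858
  bounce: vy ← 0.62·16.858 = 10.452
Arc 3: start y=0.000, vy=10.452 → t=2.090, apex=5.462, x_land=96.640, impact vy=-10.452
  bounce: vy ← 0.62·10.452 = 6.480
Arc 4: start y=0.000, vy=6.480 → t=1.296, apex=2.100, x_land=108.720, impact vy=-6.480
  bounce: vy ← 0.62·6.480 = 4.018
Arc 5: start y=0.000, vy=4.018 → t=0.804, apex=0.807, x_land=116.209, impact vy=-4.018
  bounce: vy ← 0.62·4.018 = 2.491
Arc 6: start y=0.000, vy=2.491 → t=0.498, apex=0.310, x_land=120.852, impact vy=-2.491
  bounce: vy ← 0.62·2.491 = 1.544
Arc 7: start y=0.000, vy=1.544 → t=0.309, apex=0.119, x_land=123.731, impact vy=-1.544
  bounce: vy ← 0.62·1.544 = 0.958

1 4.907 36.967 45.734
2 3.372 14.210 77.158
3 2.090 5.462 96.640
4 1.296 2.100 108.720
5 0.804 0.807 116.209
6 0.498 0.310 120.852
7 0.309 0.119 123.731
final: 123.731 0.958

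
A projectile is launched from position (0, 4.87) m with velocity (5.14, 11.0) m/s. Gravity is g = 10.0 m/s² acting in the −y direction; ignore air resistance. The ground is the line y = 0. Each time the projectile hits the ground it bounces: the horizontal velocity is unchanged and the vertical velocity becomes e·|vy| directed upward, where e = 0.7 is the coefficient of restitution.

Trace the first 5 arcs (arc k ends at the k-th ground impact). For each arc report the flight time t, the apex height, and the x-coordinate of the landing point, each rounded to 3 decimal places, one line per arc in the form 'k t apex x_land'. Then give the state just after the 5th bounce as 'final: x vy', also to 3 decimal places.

1 2.578 10.920 13.250
2 2.069 5.351 23.885
3 1.448 2.622 31.329
4 1.014 1.285 36.540
5 0.710 0.630 40.187
final: 40.187 2.484

Arc 1: start y=4.870, vy=11.000 → t=2.578, apex=10.920, x_land=13.250, impact vy=-14.778
  bounce: vy ← 0.7·14.778 = 10.345
Arc 2: start y=0.000, vy=10.345 → t=2.069, apex=5.351, x_land=23.885, impact vy=-10.345
  bounce: vy ← 0.7·10.345 = 7.241
Arc 3: start y=0.000, vy=7.241 → t=1.448, apex=2.622, x_land=31.329, impact vy=-7.241
  bounce: vy ← 0.7·7.241 = 5.069
Arc 4: start y=0.000, vy=5.069 → t=1.014, apex=1.285, x_land=36.540, impact vy=-5.069
  bounce: vy ← 0.7·5.069 = 3.548
Arc 5: start y=0.000, vy=3.548 → t=0.710, apex=0.630, x_land=40.187, impact vy=-3.548
  bounce: vy ← 0.7·3.548 = 2.484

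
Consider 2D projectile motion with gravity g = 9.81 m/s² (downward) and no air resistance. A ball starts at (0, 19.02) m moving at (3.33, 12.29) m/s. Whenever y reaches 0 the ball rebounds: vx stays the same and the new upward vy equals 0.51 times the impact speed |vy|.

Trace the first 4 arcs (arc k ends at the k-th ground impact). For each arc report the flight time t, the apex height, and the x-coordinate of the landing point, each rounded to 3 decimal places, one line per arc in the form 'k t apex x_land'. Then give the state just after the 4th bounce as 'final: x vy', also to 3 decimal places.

Arc 1: start y=19.020, vy=12.290 → t=3.587, apex=26.718, x_land=11.944, impact vy=-22.896
  bounce: vy ← 0.51·22.896 = 11.677
Arc 2: start y=0.000, vy=11.677 → t=2.381, apex=6.949, x_land=19.871, impact vy=-11.677
  bounce: vy ← 0.51·11.677 = 5.955
Arc 3: start y=0.000, vy=5.955 → t=1.214, apex=1.808, x_land=23.914, impact vy=-5.955
  bounce: vy ← 0.51·5.955 = 3.037
Arc 4: start y=0.000, vy=3.037 → t=0.619, apex=0.470, x_land=25.976, impact vy=-3.037
  bounce: vy ← 0.51·3.037 = 1.549

1 3.587 26.718 11.944
2 2.381 6.949 19.871
3 1.214 1.808 23.914
4 0.619 0.470 25.976
final: 25.976 1.549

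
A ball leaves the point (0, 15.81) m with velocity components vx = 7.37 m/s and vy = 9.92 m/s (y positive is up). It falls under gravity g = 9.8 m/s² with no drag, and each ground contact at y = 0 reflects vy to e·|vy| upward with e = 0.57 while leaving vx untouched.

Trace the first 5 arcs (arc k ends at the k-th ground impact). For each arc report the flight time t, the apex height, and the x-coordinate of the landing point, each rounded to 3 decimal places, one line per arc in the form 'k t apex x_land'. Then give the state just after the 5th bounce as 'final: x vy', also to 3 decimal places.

1 3.074 20.831 22.656
2 2.350 6.768 39.979
3 1.340 2.199 49.853
4 0.764 0.714 55.482
5 0.435 0.232 58.690
final: 58.690 1.216

Arc 1: start y=15.810, vy=9.920 → t=3.074, apex=20.831, x_land=22.656, impact vy=-20.206
  bounce: vy ← 0.57·20.206 = 11.517
Arc 2: start y=0.000, vy=11.517 → t=2.350, apex=6.768, x_land=39.979, impact vy=-11.517
  bounce: vy ← 0.57·11.517 = 6.565
Arc 3: start y=0.000, vy=6.565 → t=1.340, apex=2.199, x_land=49.853, impact vy=-6.565
  bounce: vy ← 0.57·6.565 = 3.742
Arc 4: start y=0.000, vy=3.742 → t=0.764, apex=0.714, x_land=55.482, impact vy=-3.742
  bounce: vy ← 0.57·3.742 = 2.133
Arc 5: start y=0.000, vy=2.133 → t=0.435, apex=0.232, x_land=58.690, impact vy=-2.133
  bounce: vy ← 0.57·2.133 = 1.216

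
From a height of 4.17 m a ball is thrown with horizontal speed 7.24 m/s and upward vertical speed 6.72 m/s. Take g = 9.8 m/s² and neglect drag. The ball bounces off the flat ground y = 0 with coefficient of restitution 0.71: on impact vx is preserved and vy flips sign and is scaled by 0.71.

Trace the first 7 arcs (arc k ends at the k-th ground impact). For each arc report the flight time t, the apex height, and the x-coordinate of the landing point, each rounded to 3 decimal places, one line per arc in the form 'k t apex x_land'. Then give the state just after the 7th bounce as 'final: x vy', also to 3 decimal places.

Arc 1: start y=4.170, vy=6.720 → t=1.835, apex=6.474, x_land=13.287, impact vy=-11.265
  bounce: vy ← 0.71·11.265 = 7.998
Arc 2: start y=0.000, vy=7.998 → t=1.632, apex=3.264, x_land=25.104, impact vy=-7.998
  bounce: vy ← 0.71·7.998 = 5.678
Arc 3: start y=0.000, vy=5.678 → t=1.159, apex=1.645, x_land=33.494, impact vy=-5.678
  bounce: vy ← 0.71·5.678 = 4.032
Arc 4: start y=0.000, vy=4.032 → t=0.823, apex=0.829, x_land=39.451, impact vy=-4.032
  bounce: vy ← 0.71·4.032 = 2.863
Arc 5: start y=0.000, vy=2.863 → t=0.584, apex=0.418, x_land=43.681, impact vy=-2.863
  bounce: vy ← 0.71·2.863 = 2.032
Arc 6: start y=0.000, vy=2.032 → t=0.415, apex=0.211, x_land=46.684, impact vy=-2.032
  bounce: vy ← 0.71·2.032 = 1.443
Arc 7: start y=0.000, vy=1.443 → t=0.294, apex=0.106, x_land=48.816, impact vy=-1.443
  bounce: vy ← 0.71·1.443 = 1.025

1 1.835 6.474 13.287
2 1.632 3.264 25.104
3 1.159 1.645 33.494
4 0.823 0.829 39.451
5 0.584 0.418 43.681
6 0.415 0.211 46.684
7 0.294 0.106 48.816
final: 48.816 1.025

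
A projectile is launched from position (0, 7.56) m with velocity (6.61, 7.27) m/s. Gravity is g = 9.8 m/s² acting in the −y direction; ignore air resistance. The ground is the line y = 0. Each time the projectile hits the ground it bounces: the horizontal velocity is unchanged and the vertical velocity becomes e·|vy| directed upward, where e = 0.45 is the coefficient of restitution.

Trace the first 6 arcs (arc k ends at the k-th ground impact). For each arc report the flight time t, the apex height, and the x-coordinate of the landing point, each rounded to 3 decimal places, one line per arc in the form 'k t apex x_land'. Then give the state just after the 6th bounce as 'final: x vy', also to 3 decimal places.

1 2.189 10.257 14.467
2 1.302 2.077 23.074
3 0.586 0.421 26.947
4 0.264 0.085 28.690
5 0.119 0.017 29.474
6 0.053 0.003 29.827
final: 29.827 0.118

Arc 1: start y=7.560, vy=7.270 → t=2.189, apex=10.257, x_land=14.467, impact vy=-14.178
  bounce: vy ← 0.45·14.178 = 6.380
Arc 2: start y=0.000, vy=6.380 → t=1.302, apex=2.077, x_land=23.074, impact vy=-6.380
  bounce: vy ← 0.45·6.380 = 2.871
Arc 3: start y=0.000, vy=2.871 → t=0.586, apex=0.421, x_land=26.947, impact vy=-2.871
  bounce: vy ← 0.45·2.871 = 1.292
Arc 4: start y=0.000, vy=1.292 → t=0.264, apex=0.085, x_land=28.690, impact vy=-1.292
  bounce: vy ← 0.45·1.292 = 0.581
Arc 5: start y=0.000, vy=0.581 → t=0.119, apex=0.017, x_land=29.474, impact vy=-0.581
  bounce: vy ← 0.45·0.581 = 0.262
Arc 6: start y=0.000, vy=0.262 → t=0.053, apex=0.003, x_land=29.827, impact vy=-0.262
  bounce: vy ← 0.45·0.262 = 0.118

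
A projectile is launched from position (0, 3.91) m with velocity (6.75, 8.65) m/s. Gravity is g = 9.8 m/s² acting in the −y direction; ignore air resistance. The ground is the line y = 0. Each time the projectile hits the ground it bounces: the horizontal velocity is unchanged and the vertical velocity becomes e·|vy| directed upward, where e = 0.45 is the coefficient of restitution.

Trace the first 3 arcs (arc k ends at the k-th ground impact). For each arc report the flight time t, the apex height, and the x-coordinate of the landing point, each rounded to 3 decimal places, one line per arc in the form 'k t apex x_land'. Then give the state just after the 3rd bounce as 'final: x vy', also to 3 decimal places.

1 2.138 7.727 14.435
2 1.130 1.565 22.064
3 0.509 0.317 25.497
final: 25.497 1.121

Arc 1: start y=3.910, vy=8.650 → t=2.138, apex=7.727, x_land=14.435, impact vy=-12.307
  bounce: vy ← 0.45·12.307 = 5.538
Arc 2: start y=0.000, vy=5.538 → t=1.130, apex=1.565, x_land=22.064, impact vy=-5.538
  bounce: vy ← 0.45·5.538 = 2.492
Arc 3: start y=0.000, vy=2.492 → t=0.509, apex=0.317, x_land=25.497, impact vy=-2.492
  bounce: vy ← 0.45·2.492 = 1.121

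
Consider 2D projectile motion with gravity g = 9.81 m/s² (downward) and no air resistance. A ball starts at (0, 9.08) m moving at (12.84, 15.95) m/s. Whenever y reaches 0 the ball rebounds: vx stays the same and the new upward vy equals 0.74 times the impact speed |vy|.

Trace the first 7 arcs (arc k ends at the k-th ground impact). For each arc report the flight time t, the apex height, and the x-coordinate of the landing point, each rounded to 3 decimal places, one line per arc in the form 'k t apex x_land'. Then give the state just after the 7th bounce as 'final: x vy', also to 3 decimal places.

1 3.746 22.046 48.098
2 3.138 12.073 88.386
3 2.322 6.611 118.199
4 1.718 3.620 140.261
5 1.271 1.982 156.587
6 0.941 1.086 168.668
7 0.696 0.594 177.608
final: 177.608 2.527

Arc 1: start y=9.080, vy=15.950 → t=3.746, apex=22.046, x_land=48.098, impact vy=-20.798
  bounce: vy ← 0.74·20.798 = 15.390
Arc 2: start y=0.000, vy=15.390 → t=3.138, apex=12.073, x_land=88.386, impact vy=-15.390
  bounce: vy ← 0.74·15.390 = 11.389
Arc 3: start y=0.000, vy=11.389 → t=2.322, apex=6.611, x_land=118.199, impact vy=-11.389
  bounce: vy ← 0.74·11.389 = 8.428
Arc 4: start y=0.000, vy=8.428 → t=1.718, apex=3.620, x_land=140.261, impact vy=-8.428
  bounce: vy ← 0.74·8.428 = 6.237
Arc 5: start y=0.000, vy=6.237 → t=1.271, apex=1.982, x_land=156.587, impact vy=-6.237
  bounce: vy ← 0.74·6.237 = 4.615
Arc 6: start y=0.000, vy=4.615 → t=0.941, apex=1.086, x_land=168.668, impact vy=-4.615
  bounce: vy ← 0.74·4.615 = 3.415
Arc 7: start y=0.000, vy=3.415 → t=0.696, apex=0.594, x_land=177.608, impact vy=-3.415
  bounce: vy ← 0.74·3.415 = 2.527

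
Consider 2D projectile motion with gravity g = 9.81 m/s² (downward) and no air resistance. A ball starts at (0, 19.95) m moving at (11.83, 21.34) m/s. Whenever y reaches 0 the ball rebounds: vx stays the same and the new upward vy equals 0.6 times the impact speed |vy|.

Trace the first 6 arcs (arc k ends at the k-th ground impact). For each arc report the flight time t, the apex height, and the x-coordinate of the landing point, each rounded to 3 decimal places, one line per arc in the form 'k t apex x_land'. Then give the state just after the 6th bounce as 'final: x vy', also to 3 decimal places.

1 5.142 43.161 60.826
2 3.560 15.538 102.937
3 2.136 5.594 128.203
4 1.281 2.014 143.363
5 0.769 0.725 152.459
6 0.461 0.261 157.916
final: 157.916 1.358

Arc 1: start y=19.950, vy=21.340 → t=5.142, apex=43.161, x_land=60.826, impact vy=-29.100
  bounce: vy ← 0.6·29.100 = 17.460
Arc 2: start y=0.000, vy=17.460 → t=3.560, apex=15.538, x_land=102.937, impact vy=-17.460
  bounce: vy ← 0.6·17.460 = 10.476
Arc 3: start y=0.000, vy=10.476 → t=2.136, apex=5.594, x_land=128.203, impact vy=-10.476
  bounce: vy ← 0.6·10.476 = 6.286
Arc 4: start y=0.000, vy=6.286 → t=1.281, apex=2.014, x_land=143.363, impact vy=-6.286
  bounce: vy ← 0.6·6.286 = 3.771
Arc 5: start y=0.000, vy=3.771 → t=0.769, apex=0.725, x_land=152.459, impact vy=-3.771
  bounce: vy ← 0.6·3.771 = 2.263
Arc 6: start y=0.000, vy=2.263 → t=0.461, apex=0.261, x_land=157.916, impact vy=-2.263
  bounce: vy ← 0.6·2.263 = 1.358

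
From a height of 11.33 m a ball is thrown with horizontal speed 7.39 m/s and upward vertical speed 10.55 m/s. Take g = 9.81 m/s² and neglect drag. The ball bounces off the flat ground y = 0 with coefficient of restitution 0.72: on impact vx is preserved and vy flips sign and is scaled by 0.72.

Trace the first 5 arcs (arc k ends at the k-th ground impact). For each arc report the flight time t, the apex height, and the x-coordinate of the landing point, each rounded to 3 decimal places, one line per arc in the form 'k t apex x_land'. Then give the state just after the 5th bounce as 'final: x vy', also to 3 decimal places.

1 2.937 17.003 21.706
2 2.681 8.814 41.519
3 1.930 4.569 55.785
4 1.390 2.369 66.056
5 1.001 1.228 73.451
final: 73.451 3.534

Arc 1: start y=11.330, vy=10.550 → t=2.937, apex=17.003, x_land=21.706, impact vy=-18.265
  bounce: vy ← 0.72·18.265 = 13.151
Arc 2: start y=0.000, vy=13.151 → t=2.681, apex=8.814, x_land=41.519, impact vy=-13.151
  bounce: vy ← 0.72·13.151 = 9.468
Arc 3: start y=0.000, vy=9.468 → t=1.930, apex=4.569, x_land=55.785, impact vy=-9.468
  bounce: vy ← 0.72·9.468 = 6.817
Arc 4: start y=0.000, vy=6.817 → t=1.390, apex=2.369, x_land=66.056, impact vy=-6.817
  bounce: vy ← 0.72·6.817 = 4.908
Arc 5: start y=0.000, vy=4.908 → t=1.001, apex=1.228, x_land=73.451, impact vy=-4.908
  bounce: vy ← 0.72·4.908 = 3.534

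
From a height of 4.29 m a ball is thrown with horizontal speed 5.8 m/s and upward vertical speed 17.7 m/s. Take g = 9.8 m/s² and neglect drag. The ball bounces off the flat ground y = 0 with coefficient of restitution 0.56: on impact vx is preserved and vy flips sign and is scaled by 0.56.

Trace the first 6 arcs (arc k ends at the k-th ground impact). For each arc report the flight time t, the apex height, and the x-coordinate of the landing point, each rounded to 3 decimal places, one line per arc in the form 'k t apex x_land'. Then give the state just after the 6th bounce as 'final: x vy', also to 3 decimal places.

Arc 1: start y=4.290, vy=17.700 → t=3.840, apex=20.274, x_land=22.273, impact vy=-19.934
  bounce: vy ← 0.56·19.934 = 11.163
Arc 2: start y=0.000, vy=11.163 → t=2.278, apex=6.358, x_land=35.487, impact vy=-11.163
  bounce: vy ← 0.56·11.163 = 6.251
Arc 3: start y=0.000, vy=6.251 → t=1.276, apex=1.994, x_land=42.886, impact vy=-6.251
  bounce: vy ← 0.56·6.251 = 3.501
Arc 4: start y=0.000, vy=3.501 → t=0.714, apex=0.625, x_land=47.030, impact vy=-3.501
  bounce: vy ← 0.56·3.501 = 1.960
Arc 5: start y=0.000, vy=1.960 → t=0.400, apex=0.196, x_land=49.351, impact vy=-1.960
  bounce: vy ← 0.56·1.960 = 1.098
Arc 6: start y=0.000, vy=1.098 → t=0.224, apex=0.061, x_land=50.650, impact vy=-1.098
  bounce: vy ← 0.56·1.098 = 0.615

1 3.840 20.274 22.273
2 2.278 6.358 35.487
3 1.276 1.994 42.886
4 0.714 0.625 47.030
5 0.400 0.196 49.351
6 0.224 0.061 50.650
final: 50.650 0.615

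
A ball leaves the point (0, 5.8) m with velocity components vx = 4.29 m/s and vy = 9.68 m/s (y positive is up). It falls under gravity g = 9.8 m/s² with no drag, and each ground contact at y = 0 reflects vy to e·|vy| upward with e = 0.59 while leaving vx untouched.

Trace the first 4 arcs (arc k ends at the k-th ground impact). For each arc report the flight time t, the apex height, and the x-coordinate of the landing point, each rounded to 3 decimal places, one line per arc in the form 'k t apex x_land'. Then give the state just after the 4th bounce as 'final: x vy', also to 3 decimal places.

Arc 1: start y=5.800, vy=9.680 → t=2.457, apex=10.581, x_land=10.541, impact vy=-14.401
  bounce: vy ← 0.59·14.401 = 8.496
Arc 2: start y=0.000, vy=8.496 → t=1.734, apex=3.683, x_land=17.980, impact vy=-8.496
  bounce: vy ← 0.59·8.496 = 5.013
Arc 3: start y=0.000, vy=5.013 → t=1.023, apex=1.282, x_land=22.369, impact vy=-5.013
  bounce: vy ← 0.59·5.013 = 2.958
Arc 4: start y=0.000, vy=2.958 → t=0.604, apex=0.446, x_land=24.958, impact vy=-2.958
  bounce: vy ← 0.59·2.958 = 1.745

1 2.457 10.581 10.541
2 1.734 3.683 17.980
3 1.023 1.282 22.369
4 0.604 0.446 24.958
final: 24.958 1.745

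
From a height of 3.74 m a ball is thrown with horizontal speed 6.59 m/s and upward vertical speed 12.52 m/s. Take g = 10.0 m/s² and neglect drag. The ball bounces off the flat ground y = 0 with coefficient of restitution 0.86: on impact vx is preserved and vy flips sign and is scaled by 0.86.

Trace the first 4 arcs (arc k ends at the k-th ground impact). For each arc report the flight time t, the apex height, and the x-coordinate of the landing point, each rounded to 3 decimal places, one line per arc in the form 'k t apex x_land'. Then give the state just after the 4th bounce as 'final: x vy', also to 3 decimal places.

1 2.774 11.578 18.279
2 2.617 8.563 35.526
3 2.251 6.333 50.360
4 1.936 4.684 63.116
final: 63.116 8.324

Arc 1: start y=3.740, vy=12.520 → t=2.774, apex=11.578, x_land=18.279, impact vy=-15.217
  bounce: vy ← 0.86·15.217 = 13.086
Arc 2: start y=0.000, vy=13.086 → t=2.617, apex=8.563, x_land=35.526, impact vy=-13.086
  bounce: vy ← 0.86·13.086 = 11.254
Arc 3: start y=0.000, vy=11.254 → t=2.251, apex=6.333, x_land=50.360, impact vy=-11.254
  bounce: vy ← 0.86·11.254 = 9.679
Arc 4: start y=0.000, vy=9.679 → t=1.936, apex=4.684, x_land=63.116, impact vy=-9.679
  bounce: vy ← 0.86·9.679 = 8.324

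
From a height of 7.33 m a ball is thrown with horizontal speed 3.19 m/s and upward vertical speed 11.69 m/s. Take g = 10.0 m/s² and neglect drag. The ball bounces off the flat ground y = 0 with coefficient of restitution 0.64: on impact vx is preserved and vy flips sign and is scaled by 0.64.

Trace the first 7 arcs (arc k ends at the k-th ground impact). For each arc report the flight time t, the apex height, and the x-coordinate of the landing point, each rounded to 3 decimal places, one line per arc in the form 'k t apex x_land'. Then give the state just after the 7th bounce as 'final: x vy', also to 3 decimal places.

Arc 1: start y=7.330, vy=11.690 → t=2.852, apex=14.163, x_land=9.098, impact vy=-16.830
  bounce: vy ← 0.64·16.830 = 10.771
Arc 2: start y=0.000, vy=10.771 → t=2.154, apex=5.801, x_land=15.970, impact vy=-10.771
  bounce: vy ← 0.64·10.771 = 6.894
Arc 3: start y=0.000, vy=6.894 → t=1.379, apex=2.376, x_land=20.368, impact vy=-6.894
  bounce: vy ← 0.64·6.894 = 4.412
Arc 4: start y=0.000, vy=4.412 → t=0.882, apex=0.973, x_land=23.183, impact vy=-4.412
  bounce: vy ← 0.64·4.412 = 2.824
Arc 5: start y=0.000, vy=2.824 → t=0.565, apex=0.399, x_land=24.985, impact vy=-2.824
  bounce: vy ← 0.64·2.824 = 1.807
Arc 6: start y=0.000, vy=1.807 → t=0.361, apex=0.163, x_land=26.137, impact vy=-1.807
  bounce: vy ← 0.64·1.807 = 1.157
Arc 7: start y=0.000, vy=1.157 → t=0.231, apex=0.067, x_land=26.875, impact vy=-1.157
  bounce: vy ← 0.64·1.157 = 0.740

1 2.852 14.163 9.098
2 2.154 5.801 15.970
3 1.379 2.376 20.368
4 0.882 0.973 23.183
5 0.565 0.399 24.985
6 0.361 0.163 26.137
7 0.231 0.067 26.875
final: 26.875 0.740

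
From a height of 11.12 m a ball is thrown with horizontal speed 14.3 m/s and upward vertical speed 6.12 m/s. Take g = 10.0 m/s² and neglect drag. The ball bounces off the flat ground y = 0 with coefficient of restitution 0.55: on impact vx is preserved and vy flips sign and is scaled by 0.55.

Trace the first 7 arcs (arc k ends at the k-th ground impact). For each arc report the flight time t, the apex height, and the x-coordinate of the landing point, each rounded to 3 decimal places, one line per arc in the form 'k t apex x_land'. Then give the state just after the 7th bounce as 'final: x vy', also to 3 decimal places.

Arc 1: start y=11.120, vy=6.120 → t=2.224, apex=12.993, x_land=31.803, impact vy=-16.120
  bounce: vy ← 0.55·16.120 = 8.866
Arc 2: start y=0.000, vy=8.866 → t=1.773, apex=3.930, x_land=57.160, impact vy=-8.866
  bounce: vy ← 0.55·8.866 = 4.876
Arc 3: start y=0.000, vy=4.876 → t=0.975, apex=1.189, x_land=71.106, impact vy=-4.876
  bounce: vy ← 0.55·4.876 = 2.682
Arc 4: start y=0.000, vy=2.682 → t=0.536, apex=0.360, x_land=78.777, impact vy=-2.682
  bounce: vy ← 0.55·2.682 = 1.475
Arc 5: start y=0.000, vy=1.475 → t=0.295, apex=0.109, x_land=82.995, impact vy=-1.475
  bounce: vy ← 0.55·1.475 = 0.811
Arc 6: start y=0.000, vy=0.811 → t=0.162, apex=0.033, x_land=85.316, impact vy=-0.811
  bounce: vy ← 0.55·0.811 = 0.446
Arc 7: start y=0.000, vy=0.446 → t=0.089, apex=0.010, x_land=86.592, impact vy=-0.446
  bounce: vy ← 0.55·0.446 = 0.245

1 2.224 12.993 31.803
2 1.773 3.930 57.160
3 0.975 1.189 71.106
4 0.536 0.360 78.777
5 0.295 0.109 82.995
6 0.162 0.033 85.316
7 0.089 0.010 86.592
final: 86.592 0.245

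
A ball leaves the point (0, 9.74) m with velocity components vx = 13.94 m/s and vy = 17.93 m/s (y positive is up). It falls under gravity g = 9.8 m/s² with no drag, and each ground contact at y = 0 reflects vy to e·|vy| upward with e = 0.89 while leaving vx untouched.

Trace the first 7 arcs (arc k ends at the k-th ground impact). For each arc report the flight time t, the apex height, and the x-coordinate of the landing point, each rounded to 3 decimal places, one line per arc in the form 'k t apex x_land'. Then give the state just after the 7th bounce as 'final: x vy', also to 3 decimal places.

Arc 1: start y=9.740, vy=17.930 → t=4.139, apex=26.142, x_land=57.703, impact vy=-22.636
  bounce: vy ← 0.89·22.636 = 20.146
Arc 2: start y=0.000, vy=20.146 → t=4.111, apex=20.707, x_land=115.017, impact vy=-20.146
  bounce: vy ← 0.89·20.146 = 17.930
Arc 3: start y=0.000, vy=17.930 → t=3.659, apex=16.402, x_land=166.025, impact vy=-17.930
  bounce: vy ← 0.89·17.930 = 15.958
Arc 4: start y=0.000, vy=15.958 → t=3.257, apex=12.992, x_land=211.423, impact vy=-15.958
  bounce: vy ← 0.89·15.958 = 14.202
Arc 5: start y=0.000, vy=14.202 → t=2.898, apex=10.291, x_land=251.828, impact vy=-14.202
  bounce: vy ← 0.89·14.202 = 12.640
Arc 6: start y=0.000, vy=12.640 → t=2.580, apex=8.152, x_land=287.787, impact vy=-12.640
  bounce: vy ← 0.89·12.640 = 11.250
Arc 7: start y=0.000, vy=11.250 → t=2.296, apex=6.457, x_land=319.792, impact vy=-11.250
  bounce: vy ← 0.89·11.250 = 10.012

1 4.139 26.142 57.703
2 4.111 20.707 115.017
3 3.659 16.402 166.025
4 3.257 12.992 211.423
5 2.898 10.291 251.828
6 2.580 8.152 287.787
7 2.296 6.457 319.792
final: 319.792 10.012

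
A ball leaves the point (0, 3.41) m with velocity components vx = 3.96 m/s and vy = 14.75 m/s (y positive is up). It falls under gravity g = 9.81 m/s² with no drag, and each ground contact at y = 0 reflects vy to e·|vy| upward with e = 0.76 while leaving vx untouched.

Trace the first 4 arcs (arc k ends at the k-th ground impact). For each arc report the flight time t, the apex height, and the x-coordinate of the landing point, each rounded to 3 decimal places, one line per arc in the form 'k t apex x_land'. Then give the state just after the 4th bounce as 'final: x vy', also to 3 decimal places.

1 3.223 14.499 12.762
2 2.613 8.375 23.111
3 1.986 4.837 30.976
4 1.509 2.794 36.954
final: 36.954 5.627

Arc 1: start y=3.410, vy=14.750 → t=3.223, apex=14.499, x_land=12.762, impact vy=-16.866
  bounce: vy ← 0.76·16.866 = 12.818
Arc 2: start y=0.000, vy=12.818 → t=2.613, apex=8.375, x_land=23.111, impact vy=-12.818
  bounce: vy ← 0.76·12.818 = 9.742
Arc 3: start y=0.000, vy=9.742 → t=1.986, apex=4.837, x_land=30.976, impact vy=-9.742
  bounce: vy ← 0.76·9.742 = 7.404
Arc 4: start y=0.000, vy=7.404 → t=1.509, apex=2.794, x_land=36.954, impact vy=-7.404
  bounce: vy ← 0.76·7.404 = 5.627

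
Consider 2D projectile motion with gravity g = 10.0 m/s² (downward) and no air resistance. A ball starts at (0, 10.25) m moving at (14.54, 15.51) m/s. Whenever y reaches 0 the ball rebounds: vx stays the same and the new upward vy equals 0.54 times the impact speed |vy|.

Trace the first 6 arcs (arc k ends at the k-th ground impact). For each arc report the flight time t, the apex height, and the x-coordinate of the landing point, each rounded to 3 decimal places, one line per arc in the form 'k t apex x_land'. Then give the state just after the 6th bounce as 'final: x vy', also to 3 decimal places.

Arc 1: start y=10.250, vy=15.510 → t=3.662, apex=22.278, x_land=53.243, impact vy=-21.108
  bounce: vy ← 0.54·21.108 = 11.398
Arc 2: start y=0.000, vy=11.398 → t=2.280, apex=6.496, x_land=86.390, impact vy=-11.398
  bounce: vy ← 0.54·11.398 = 6.155
Arc 3: start y=0.000, vy=6.155 → t=1.231, apex=1.894, x_land=104.289, impact vy=-6.155
  bounce: vy ← 0.54·6.155 = 3.324
Arc 4: start y=0.000, vy=3.324 → t=0.665, apex=0.552, x_land=113.955, impact vy=-3.324
  bounce: vy ← 0.54·3.324 = 1.795
Arc 5: start y=0.000, vy=1.795 → t=0.359, apex=0.161, x_land=119.174, impact vy=-1.795
  bounce: vy ← 0.54·1.795 = 0.969
Arc 6: start y=0.000, vy=0.969 → t=0.194, apex=0.047, x_land=121.993, impact vy=-0.969
  bounce: vy ← 0.54·0.969 = 0.523

1 3.662 22.278 53.243
2 2.280 6.496 86.390
3 1.231 1.894 104.289
4 0.665 0.552 113.955
5 0.359 0.161 119.174
6 0.194 0.047 121.993
final: 121.993 0.523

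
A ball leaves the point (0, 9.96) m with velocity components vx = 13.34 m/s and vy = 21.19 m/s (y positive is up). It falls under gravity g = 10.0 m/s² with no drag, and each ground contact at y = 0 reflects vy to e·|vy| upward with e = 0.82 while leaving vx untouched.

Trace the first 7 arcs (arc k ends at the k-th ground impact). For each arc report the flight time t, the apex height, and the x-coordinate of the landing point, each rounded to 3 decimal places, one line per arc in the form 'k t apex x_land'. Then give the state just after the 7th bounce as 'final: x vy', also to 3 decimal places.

1 4.665 32.411 62.231
2 4.175 21.793 117.932
3 3.424 14.654 163.606
4 2.808 9.853 201.059
5 2.302 6.625 231.771
6 1.888 4.455 256.954
7 1.548 2.995 277.605
final: 277.605 6.347

Arc 1: start y=9.960, vy=21.190 → t=4.665, apex=32.411, x_land=62.231, impact vy=-25.460
  bounce: vy ← 0.82·25.460 = 20.877
Arc 2: start y=0.000, vy=20.877 → t=4.175, apex=21.793, x_land=117.932, impact vy=-20.877
  bounce: vy ← 0.82·20.877 = 17.119
Arc 3: start y=0.000, vy=17.119 → t=3.424, apex=14.654, x_land=163.606, impact vy=-17.119
  bounce: vy ← 0.82·17.119 = 14.038
Arc 4: start y=0.000, vy=14.038 → t=2.808, apex=9.853, x_land=201.059, impact vy=-14.038
  bounce: vy ← 0.82·14.038 = 11.511
Arc 5: start y=0.000, vy=11.511 → t=2.302, apex=6.625, x_land=231.771, impact vy=-11.511
  bounce: vy ← 0.82·11.511 = 9.439
Arc 6: start y=0.000, vy=9.439 → t=1.888, apex=4.455, x_land=256.954, impact vy=-9.439
  bounce: vy ← 0.82·9.439 = 7.740
Arc 7: start y=0.000, vy=7.740 → t=1.548, apex=2.995, x_land=277.605, impact vy=-7.740
  bounce: vy ← 0.82·7.740 = 6.347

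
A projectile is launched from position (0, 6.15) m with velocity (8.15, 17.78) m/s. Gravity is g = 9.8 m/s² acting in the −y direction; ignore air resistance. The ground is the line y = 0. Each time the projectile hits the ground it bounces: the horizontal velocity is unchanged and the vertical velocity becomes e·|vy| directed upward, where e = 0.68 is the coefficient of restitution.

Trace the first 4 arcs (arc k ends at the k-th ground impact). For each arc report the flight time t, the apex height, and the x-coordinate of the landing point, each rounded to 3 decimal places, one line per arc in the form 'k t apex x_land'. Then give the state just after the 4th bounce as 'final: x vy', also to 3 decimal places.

Arc 1: start y=6.150, vy=17.780 → t=3.947, apex=22.279, x_land=32.165, impact vy=-20.897
  bounce: vy ← 0.68·20.897 = 14.210
Arc 2: start y=0.000, vy=14.210 → t=2.900, apex=10.302, x_land=55.799, impact vy=-14.210
  bounce: vy ← 0.68·14.210 = 9.663
Arc 3: start y=0.000, vy=9.663 → t=1.972, apex=4.764, x_land=71.871, impact vy=-9.663
  bounce: vy ← 0.68·9.663 = 6.571
Arc 4: start y=0.000, vy=6.571 → t=1.341, apex=2.203, x_land=82.799, impact vy=-6.571
  bounce: vy ← 0.68·6.571 = 4.468

1 3.947 22.279 32.165
2 2.900 10.302 55.799
3 1.972 4.764 71.871
4 1.341 2.203 82.799
final: 82.799 4.468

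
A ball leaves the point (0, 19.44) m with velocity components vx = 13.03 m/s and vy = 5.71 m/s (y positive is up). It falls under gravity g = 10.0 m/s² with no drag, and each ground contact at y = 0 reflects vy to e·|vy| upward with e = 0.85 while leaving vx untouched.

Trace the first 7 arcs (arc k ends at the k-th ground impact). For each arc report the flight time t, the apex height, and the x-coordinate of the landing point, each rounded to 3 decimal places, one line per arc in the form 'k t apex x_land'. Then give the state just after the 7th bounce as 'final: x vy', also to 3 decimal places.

Arc 1: start y=19.440, vy=5.710 → t=2.624, apex=21.070, x_land=34.188, impact vy=-20.528
  bounce: vy ← 0.85·20.528 = 17.449
Arc 2: start y=0.000, vy=17.449 → t=3.490, apex=15.223, x_land=79.660, impact vy=-17.449
  bounce: vy ← 0.85·17.449 = 14.832
Arc 3: start y=0.000, vy=14.832 → t=2.966, apex=10.999, x_land=118.311, impact vy=-14.832
  bounce: vy ← 0.85·14.832 = 12.607
Arc 4: start y=0.000, vy=12.607 → t=2.521, apex=7.947, x_land=151.165, impact vy=-12.607
  bounce: vy ← 0.85·12.607 = 10.716
Arc 5: start y=0.000, vy=10.716 → t=2.143, apex=5.741, x_land=179.090, impact vy=-10.716
  bounce: vy ← 0.85·10.716 = 9.108
Arc 6: start y=0.000, vy=9.108 → t=1.822, apex=4.148, x_land=202.827, impact vy=-9.108
  bounce: vy ← 0.85·9.108 = 7.742
Arc 7: start y=0.000, vy=7.742 → t=1.548, apex=2.997, x_land=223.003, impact vy=-7.742
  bounce: vy ← 0.85·7.742 = 6.581

1 2.624 21.070 34.188
2 3.490 15.223 79.660
3 2.966 10.999 118.311
4 2.521 7.947 151.165
5 2.143 5.741 179.090
6 1.822 4.148 202.827
7 1.548 2.997 223.003
final: 223.003 6.581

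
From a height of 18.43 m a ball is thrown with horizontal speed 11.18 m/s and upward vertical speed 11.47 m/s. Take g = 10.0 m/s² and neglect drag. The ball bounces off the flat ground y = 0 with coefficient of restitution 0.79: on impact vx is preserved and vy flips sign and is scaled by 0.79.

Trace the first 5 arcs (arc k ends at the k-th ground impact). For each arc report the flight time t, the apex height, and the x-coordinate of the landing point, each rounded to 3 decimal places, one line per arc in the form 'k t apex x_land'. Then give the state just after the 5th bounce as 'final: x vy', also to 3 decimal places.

1 3.383 25.008 37.827
2 3.534 15.608 77.332
3 2.792 9.741 108.541
4 2.205 6.079 133.196
5 1.742 3.794 152.674
final: 152.674 6.882

Arc 1: start y=18.430, vy=11.470 → t=3.383, apex=25.008, x_land=37.827, impact vy=-22.364
  bounce: vy ← 0.79·22.364 = 17.668
Arc 2: start y=0.000, vy=17.668 → t=3.534, apex=15.608, x_land=77.332, impact vy=-17.668
  bounce: vy ← 0.79·17.668 = 13.958
Arc 3: start y=0.000, vy=13.958 → t=2.792, apex=9.741, x_land=108.541, impact vy=-13.958
  bounce: vy ← 0.79·13.958 = 11.026
Arc 4: start y=0.000, vy=11.026 → t=2.205, apex=6.079, x_land=133.196, impact vy=-11.026
  bounce: vy ← 0.79·11.026 = 8.711
Arc 5: start y=0.000, vy=8.711 → t=1.742, apex=3.794, x_land=152.674, impact vy=-8.711
  bounce: vy ← 0.79·8.711 = 6.882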